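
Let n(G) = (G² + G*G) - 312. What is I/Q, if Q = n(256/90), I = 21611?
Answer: -43762275/599032 ≈ -73.055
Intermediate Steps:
n(G) = -312 + 2*G² (n(G) = (G² + G²) - 312 = 2*G² - 312 = -312 + 2*G²)
Q = -599032/2025 (Q = -312 + 2*(256/90)² = -312 + 2*(256*(1/90))² = -312 + 2*(128/45)² = -312 + 2*(16384/2025) = -312 + 32768/2025 = -599032/2025 ≈ -295.82)
I/Q = 21611/(-599032/2025) = 21611*(-2025/599032) = -43762275/599032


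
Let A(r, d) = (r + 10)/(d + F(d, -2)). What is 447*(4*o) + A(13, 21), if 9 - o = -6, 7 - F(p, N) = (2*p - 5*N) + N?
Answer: 590017/22 ≈ 26819.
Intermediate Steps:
F(p, N) = 7 - 2*p + 4*N (F(p, N) = 7 - ((2*p - 5*N) + N) = 7 - ((-5*N + 2*p) + N) = 7 - (-4*N + 2*p) = 7 + (-2*p + 4*N) = 7 - 2*p + 4*N)
o = 15 (o = 9 - 1*(-6) = 9 + 6 = 15)
A(r, d) = (10 + r)/(-1 - d) (A(r, d) = (r + 10)/(d + (7 - 2*d + 4*(-2))) = (10 + r)/(d + (7 - 2*d - 8)) = (10 + r)/(d + (-1 - 2*d)) = (10 + r)/(-1 - d))
447*(4*o) + A(13, 21) = 447*(4*15) + (-10 - 1*13)/(1 + 21) = 447*60 + (-10 - 13)/22 = 26820 + (1/22)*(-23) = 26820 - 23/22 = 590017/22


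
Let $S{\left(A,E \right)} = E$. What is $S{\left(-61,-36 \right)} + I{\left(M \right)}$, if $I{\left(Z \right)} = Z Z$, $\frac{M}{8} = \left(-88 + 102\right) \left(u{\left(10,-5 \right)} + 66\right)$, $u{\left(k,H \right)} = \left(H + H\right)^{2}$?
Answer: $345662428$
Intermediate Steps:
$u{\left(k,H \right)} = 4 H^{2}$ ($u{\left(k,H \right)} = \left(2 H\right)^{2} = 4 H^{2}$)
$M = 18592$ ($M = 8 \left(-88 + 102\right) \left(4 \left(-5\right)^{2} + 66\right) = 8 \cdot 14 \left(4 \cdot 25 + 66\right) = 8 \cdot 14 \left(100 + 66\right) = 8 \cdot 14 \cdot 166 = 8 \cdot 2324 = 18592$)
$I{\left(Z \right)} = Z^{2}$
$S{\left(-61,-36 \right)} + I{\left(M \right)} = -36 + 18592^{2} = -36 + 345662464 = 345662428$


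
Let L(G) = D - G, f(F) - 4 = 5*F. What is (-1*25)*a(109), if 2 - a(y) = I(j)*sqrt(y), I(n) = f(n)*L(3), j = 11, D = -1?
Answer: -50 - 5900*sqrt(109) ≈ -61648.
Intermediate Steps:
f(F) = 4 + 5*F
L(G) = -1 - G
I(n) = -16 - 20*n (I(n) = (4 + 5*n)*(-1 - 1*3) = (4 + 5*n)*(-1 - 3) = (4 + 5*n)*(-4) = -16 - 20*n)
a(y) = 2 + 236*sqrt(y) (a(y) = 2 - (-16 - 20*11)*sqrt(y) = 2 - (-16 - 220)*sqrt(y) = 2 - (-236)*sqrt(y) = 2 + 236*sqrt(y))
(-1*25)*a(109) = (-1*25)*(2 + 236*sqrt(109)) = -25*(2 + 236*sqrt(109)) = -50 - 5900*sqrt(109)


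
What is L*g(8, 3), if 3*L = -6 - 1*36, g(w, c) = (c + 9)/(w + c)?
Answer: -168/11 ≈ -15.273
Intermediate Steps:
g(w, c) = (9 + c)/(c + w)
L = -14 (L = (-6 - 1*36)/3 = (-6 - 36)/3 = (⅓)*(-42) = -14)
L*g(8, 3) = -14*(9 + 3)/(3 + 8) = -14*12/11 = -168/11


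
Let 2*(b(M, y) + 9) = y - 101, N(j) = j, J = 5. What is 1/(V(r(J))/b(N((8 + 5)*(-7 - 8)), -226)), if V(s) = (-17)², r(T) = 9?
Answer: -345/578 ≈ -0.59689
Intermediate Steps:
b(M, y) = -119/2 + y/2 (b(M, y) = -9 + (y - 101)/2 = -9 + (-101 + y)/2 = -9 + (-101/2 + y/2) = -119/2 + y/2)
V(s) = 289
1/(V(r(J))/b(N((8 + 5)*(-7 - 8)), -226)) = 1/(289/(-119/2 + (½)*(-226))) = 1/(289/(-119/2 - 113)) = 1/(289/(-345/2)) = 1/(289*(-2/345)) = 1/(-578/345) = -345/578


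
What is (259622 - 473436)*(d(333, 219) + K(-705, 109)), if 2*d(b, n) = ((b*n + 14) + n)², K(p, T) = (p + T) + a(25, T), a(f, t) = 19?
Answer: -572207363968522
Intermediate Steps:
K(p, T) = 19 + T + p (K(p, T) = (p + T) + 19 = (T + p) + 19 = 19 + T + p)
d(b, n) = (14 + n + b*n)²/2 (d(b, n) = ((b*n + 14) + n)²/2 = ((14 + b*n) + n)²/2 = (14 + n + b*n)²/2)
(259622 - 473436)*(d(333, 219) + K(-705, 109)) = (259622 - 473436)*((14 + 219 + 333*219)²/2 + (19 + 109 - 705)) = -213814*((14 + 219 + 72927)²/2 - 577) = -213814*((½)*73160² - 577) = -213814*((½)*5352385600 - 577) = -213814*(2676192800 - 577) = -213814*2676192223 = -572207363968522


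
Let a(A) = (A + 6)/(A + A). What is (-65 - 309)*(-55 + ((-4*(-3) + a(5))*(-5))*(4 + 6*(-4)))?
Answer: -469370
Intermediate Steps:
a(A) = (6 + A)/(2*A) (a(A) = (6 + A)/((2*A)) = (6 + A)*(1/(2*A)) = (6 + A)/(2*A))
(-65 - 309)*(-55 + ((-4*(-3) + a(5))*(-5))*(4 + 6*(-4))) = (-65 - 309)*(-55 + ((-4*(-3) + (1/2)*(6 + 5)/5)*(-5))*(4 + 6*(-4))) = -374*(-55 + ((12 + (1/2)*(1/5)*11)*(-5))*(4 - 24)) = -374*(-55 + ((12 + 11/10)*(-5))*(-20)) = -374*(-55 + ((131/10)*(-5))*(-20)) = -374*(-55 - 131/2*(-20)) = -374*(-55 + 1310) = -374*1255 = -469370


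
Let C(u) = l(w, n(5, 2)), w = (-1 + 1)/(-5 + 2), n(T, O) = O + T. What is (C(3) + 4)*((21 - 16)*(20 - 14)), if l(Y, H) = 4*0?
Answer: 120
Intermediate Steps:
w = 0 (w = 0/(-3) = 0*(-1/3) = 0)
l(Y, H) = 0
C(u) = 0
(C(3) + 4)*((21 - 16)*(20 - 14)) = (0 + 4)*((21 - 16)*(20 - 14)) = 4*(5*6) = 4*30 = 120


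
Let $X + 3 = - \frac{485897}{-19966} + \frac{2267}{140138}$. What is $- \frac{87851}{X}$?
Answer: $- \frac{61451671450777}{14935977696} \approx -4114.3$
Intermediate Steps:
$X = \frac{14935977696}{699498827}$ ($X = -3 + \left(- \frac{485897}{-19966} + \frac{2267}{140138}\right) = -3 + \left(\left(-485897\right) \left(- \frac{1}{19966}\right) + 2267 \cdot \frac{1}{140138}\right) = -3 + \left(\frac{485897}{19966} + \frac{2267}{140138}\right) = -3 + \frac{17034474177}{699498827} = \frac{14935977696}{699498827} \approx 21.352$)
$- \frac{87851}{X} = - \frac{87851}{\frac{14935977696}{699498827}} = \left(-87851\right) \frac{699498827}{14935977696} = - \frac{61451671450777}{14935977696}$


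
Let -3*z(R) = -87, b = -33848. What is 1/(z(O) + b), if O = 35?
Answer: -1/33819 ≈ -2.9569e-5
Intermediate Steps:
z(R) = 29 (z(R) = -1/3*(-87) = 29)
1/(z(O) + b) = 1/(29 - 33848) = 1/(-33819) = -1/33819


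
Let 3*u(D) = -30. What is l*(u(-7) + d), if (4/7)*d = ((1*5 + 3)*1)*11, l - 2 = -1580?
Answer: -227232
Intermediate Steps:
l = -1578 (l = 2 - 1580 = -1578)
u(D) = -10 (u(D) = (1/3)*(-30) = -10)
d = 154 (d = 7*(((1*5 + 3)*1)*11)/4 = 7*(((5 + 3)*1)*11)/4 = 7*((8*1)*11)/4 = 7*(8*11)/4 = (7/4)*88 = 154)
l*(u(-7) + d) = -1578*(-10 + 154) = -1578*144 = -227232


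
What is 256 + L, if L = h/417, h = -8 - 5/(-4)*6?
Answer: 213503/834 ≈ 256.00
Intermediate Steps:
h = -1/2 (h = -8 - 5*(-1/4)*6 = -8 + (5/4)*6 = -8 + 15/2 = -1/2 ≈ -0.50000)
L = -1/834 (L = -1/2/417 = -1/2*1/417 = -1/834 ≈ -0.0011990)
256 + L = 256 - 1/834 = 213503/834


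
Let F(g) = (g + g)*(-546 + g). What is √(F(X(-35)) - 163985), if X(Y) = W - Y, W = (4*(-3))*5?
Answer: I*√135435 ≈ 368.02*I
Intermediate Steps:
W = -60 (W = -12*5 = -60)
X(Y) = -60 - Y
F(g) = 2*g*(-546 + g) (F(g) = (2*g)*(-546 + g) = 2*g*(-546 + g))
√(F(X(-35)) - 163985) = √(2*(-60 - 1*(-35))*(-546 + (-60 - 1*(-35))) - 163985) = √(2*(-60 + 35)*(-546 + (-60 + 35)) - 163985) = √(2*(-25)*(-546 - 25) - 163985) = √(2*(-25)*(-571) - 163985) = √(28550 - 163985) = √(-135435) = I*√135435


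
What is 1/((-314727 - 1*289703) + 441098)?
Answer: -1/163332 ≈ -6.1225e-6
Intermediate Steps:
1/((-314727 - 1*289703) + 441098) = 1/((-314727 - 289703) + 441098) = 1/(-604430 + 441098) = 1/(-163332) = -1/163332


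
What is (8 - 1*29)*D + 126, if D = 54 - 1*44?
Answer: -84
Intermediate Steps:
D = 10 (D = 54 - 44 = 10)
(8 - 1*29)*D + 126 = (8 - 1*29)*10 + 126 = (8 - 29)*10 + 126 = -21*10 + 126 = -210 + 126 = -84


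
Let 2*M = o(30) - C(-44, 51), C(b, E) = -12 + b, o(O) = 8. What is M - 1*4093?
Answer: -4061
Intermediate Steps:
M = 32 (M = (8 - (-12 - 44))/2 = (8 - 1*(-56))/2 = (8 + 56)/2 = (1/2)*64 = 32)
M - 1*4093 = 32 - 1*4093 = 32 - 4093 = -4061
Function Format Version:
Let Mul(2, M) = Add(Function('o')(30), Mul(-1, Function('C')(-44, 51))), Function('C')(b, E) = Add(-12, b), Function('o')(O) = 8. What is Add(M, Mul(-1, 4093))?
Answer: -4061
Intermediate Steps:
M = 32 (M = Mul(Rational(1, 2), Add(8, Mul(-1, Add(-12, -44)))) = Mul(Rational(1, 2), Add(8, Mul(-1, -56))) = Mul(Rational(1, 2), Add(8, 56)) = Mul(Rational(1, 2), 64) = 32)
Add(M, Mul(-1, 4093)) = Add(32, Mul(-1, 4093)) = Add(32, -4093) = -4061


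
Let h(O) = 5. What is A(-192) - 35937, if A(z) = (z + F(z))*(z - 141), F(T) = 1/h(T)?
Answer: 139662/5 ≈ 27932.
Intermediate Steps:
F(T) = ⅕ (F(T) = 1/5 = ⅕)
A(z) = (-141 + z)*(⅕ + z) (A(z) = (z + ⅕)*(z - 141) = (⅕ + z)*(-141 + z) = (-141 + z)*(⅕ + z))
A(-192) - 35937 = (-141/5 + (-192)² - 704/5*(-192)) - 35937 = (-141/5 + 36864 + 135168/5) - 35937 = 319347/5 - 35937 = 139662/5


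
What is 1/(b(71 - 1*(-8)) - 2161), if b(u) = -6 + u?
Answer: -1/2088 ≈ -0.00047893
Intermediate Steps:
1/(b(71 - 1*(-8)) - 2161) = 1/((-6 + (71 - 1*(-8))) - 2161) = 1/((-6 + (71 + 8)) - 2161) = 1/((-6 + 79) - 2161) = 1/(73 - 2161) = 1/(-2088) = -1/2088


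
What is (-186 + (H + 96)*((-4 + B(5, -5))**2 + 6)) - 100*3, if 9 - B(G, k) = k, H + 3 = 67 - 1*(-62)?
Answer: 23046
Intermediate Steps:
H = 126 (H = -3 + (67 - 1*(-62)) = -3 + (67 + 62) = -3 + 129 = 126)
B(G, k) = 9 - k
(-186 + (H + 96)*((-4 + B(5, -5))**2 + 6)) - 100*3 = (-186 + (126 + 96)*((-4 + (9 - 1*(-5)))**2 + 6)) - 100*3 = (-186 + 222*((-4 + (9 + 5))**2 + 6)) - 300 = (-186 + 222*((-4 + 14)**2 + 6)) - 300 = (-186 + 222*(10**2 + 6)) - 300 = (-186 + 222*(100 + 6)) - 300 = (-186 + 222*106) - 300 = (-186 + 23532) - 300 = 23346 - 300 = 23046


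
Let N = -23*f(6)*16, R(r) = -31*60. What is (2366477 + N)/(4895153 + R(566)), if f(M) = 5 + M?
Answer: 2362429/4893293 ≈ 0.48279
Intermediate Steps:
R(r) = -1860
N = -4048 (N = -23*(5 + 6)*16 = -23*11*16 = -253*16 = -4048)
(2366477 + N)/(4895153 + R(566)) = (2366477 - 4048)/(4895153 - 1860) = 2362429/4893293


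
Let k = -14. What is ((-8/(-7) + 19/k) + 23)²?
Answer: 101761/196 ≈ 519.19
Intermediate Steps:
((-8/(-7) + 19/k) + 23)² = ((-8/(-7) + 19/(-14)) + 23)² = ((-8*(-⅐) + 19*(-1/14)) + 23)² = ((8/7 - 19/14) + 23)² = (-3/14 + 23)² = (319/14)² = 101761/196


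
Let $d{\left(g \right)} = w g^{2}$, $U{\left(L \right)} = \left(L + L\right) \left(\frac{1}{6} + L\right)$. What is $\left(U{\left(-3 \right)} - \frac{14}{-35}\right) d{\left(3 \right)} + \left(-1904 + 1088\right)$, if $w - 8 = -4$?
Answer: $- \frac{948}{5} \approx -189.6$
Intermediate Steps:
$w = 4$ ($w = 8 - 4 = 4$)
$U{\left(L \right)} = 2 L \left(\frac{1}{6} + L\right)$
$d{\left(g \right)} = 4 g^{2}$
$\left(U{\left(-3 \right)} - \frac{14}{-35}\right) d{\left(3 \right)} + \left(-1904 + 1088\right) = \left(\frac{1}{3} \left(-3\right) \left(1 + 6 \left(-3\right)\right) - \frac{14}{-35}\right) 4 \cdot 3^{2} + \left(-1904 + 1088\right) = \left(\frac{1}{3} \left(-3\right) \left(1 - 18\right) - - \frac{2}{5}\right) 4 \cdot 9 - 816 = \left(\frac{1}{3} \left(-3\right) \left(-17\right) + \frac{2}{5}\right) 36 - 816 = \left(17 + \frac{2}{5}\right) 36 - 816 = \frac{87}{5} \cdot 36 - 816 = \frac{3132}{5} - 816 = - \frac{948}{5}$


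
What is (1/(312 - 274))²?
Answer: 1/1444 ≈ 0.00069252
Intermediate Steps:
(1/(312 - 274))² = (1/38)² = 1/1444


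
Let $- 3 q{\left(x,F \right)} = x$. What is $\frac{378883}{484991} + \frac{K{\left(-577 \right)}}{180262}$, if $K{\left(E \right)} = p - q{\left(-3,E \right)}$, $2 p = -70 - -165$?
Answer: $\frac{136641518855}{174850895284} \approx 0.78147$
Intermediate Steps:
$q{\left(x,F \right)} = - \frac{x}{3}$
$p = \frac{95}{2}$ ($p = \frac{-70 - -165}{2} = \frac{-70 + 165}{2} = \frac{1}{2} \cdot 95 = \frac{95}{2} \approx 47.5$)
$K{\left(E \right)} = \frac{93}{2}$ ($K{\left(E \right)} = \frac{95}{2} - \left(- \frac{1}{3}\right) \left(-3\right) = \frac{95}{2} - 1 = \frac{93}{2}$)
$\frac{378883}{484991} + \frac{K{\left(-577 \right)}}{180262} = \frac{378883}{484991} + \frac{93}{2 \cdot 180262} = 378883 \cdot \frac{1}{484991} + \frac{93}{2} \cdot \frac{1}{180262} = \frac{378883}{484991} + \frac{93}{360524} = \frac{136641518855}{174850895284}$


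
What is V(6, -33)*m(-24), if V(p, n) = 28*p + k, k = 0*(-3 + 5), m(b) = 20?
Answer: 3360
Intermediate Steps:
k = 0 (k = 0*2 = 0)
V(p, n) = 28*p (V(p, n) = 28*p + 0 = 28*p)
V(6, -33)*m(-24) = (28*6)*20 = 168*20 = 3360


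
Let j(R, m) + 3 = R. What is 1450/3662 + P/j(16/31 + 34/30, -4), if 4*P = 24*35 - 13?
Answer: -702299005/4599472 ≈ -152.69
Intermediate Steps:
P = 827/4 (P = (24*35 - 13)/4 = (840 - 13)/4 = (¼)*827 = 827/4 ≈ 206.75)
j(R, m) = -3 + R
1450/3662 + P/j(16/31 + 34/30, -4) = 1450/3662 + 827/(4*(-3 + (16/31 + 34/30))) = 1450*(1/3662) + 827/(4*(-3 + (16*(1/31) + 34*(1/30)))) = 725/1831 + 827/(4*(-3 + (16/31 + 17/15))) = 725/1831 + 827/(4*(-3 + 767/465)) = 725/1831 + 827/(4*(-628/465)) = 725/1831 + (827/4)*(-465/628) = 725/1831 - 384555/2512 = -702299005/4599472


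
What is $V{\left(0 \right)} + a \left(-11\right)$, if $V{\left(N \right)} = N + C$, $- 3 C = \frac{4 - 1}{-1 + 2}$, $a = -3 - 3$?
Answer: $65$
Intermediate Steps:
$a = -6$
$C = -1$ ($C = - \frac{\left(4 - 1\right) \frac{1}{-1 + 2}}{3} = - \frac{3 \cdot 1^{-1}}{3} = - \frac{3 \cdot 1}{3} = \left(- \frac{1}{3}\right) 3 = -1$)
$V{\left(N \right)} = -1 + N$ ($V{\left(N \right)} = N - 1 = -1 + N$)
$V{\left(0 \right)} + a \left(-11\right) = \left(-1 + 0\right) - -66 = -1 + 66 = 65$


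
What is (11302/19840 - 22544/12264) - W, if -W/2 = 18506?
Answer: 562835516743/15207360 ≈ 37011.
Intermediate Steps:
W = -37012 (W = -2*18506 = -37012)
(11302/19840 - 22544/12264) - W = (11302/19840 - 22544/12264) - 1*(-37012) = (11302*(1/19840) - 22544*1/12264) + 37012 = (5651/9920 - 2818/1533) + 37012 = -19291577/15207360 + 37012 = 562835516743/15207360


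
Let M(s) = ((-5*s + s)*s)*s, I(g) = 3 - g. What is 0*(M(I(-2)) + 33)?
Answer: 0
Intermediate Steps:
M(s) = -4*s³ (M(s) = ((-4*s)*s)*s = (-4*s²)*s = -4*s³)
0*(M(I(-2)) + 33) = 0*(-4*(3 - 1*(-2))³ + 33) = 0*(-4*(3 + 2)³ + 33) = 0*(-4*5³ + 33) = 0*(-4*125 + 33) = 0*(-500 + 33) = 0*(-467) = 0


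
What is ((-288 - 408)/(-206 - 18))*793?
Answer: 68991/28 ≈ 2464.0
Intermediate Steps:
((-288 - 408)/(-206 - 18))*793 = -696/(-224)*793 = -696*(-1/224)*793 = (87/28)*793 = 68991/28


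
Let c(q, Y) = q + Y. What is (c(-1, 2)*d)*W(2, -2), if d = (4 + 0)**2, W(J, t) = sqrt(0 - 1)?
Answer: 16*I ≈ 16.0*I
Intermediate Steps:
c(q, Y) = Y + q
W(J, t) = I (W(J, t) = sqrt(-1) = I)
d = 16 (d = 4**2 = 16)
(c(-1, 2)*d)*W(2, -2) = ((2 - 1)*16)*I = (1*16)*I = 16*I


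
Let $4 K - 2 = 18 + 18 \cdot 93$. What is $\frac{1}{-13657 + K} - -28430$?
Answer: $\frac{752456808}{26467} \approx 28430.0$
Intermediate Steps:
$K = \frac{847}{2}$ ($K = \frac{1}{2} + \frac{18 + 18 \cdot 93}{4} = \frac{1}{2} + \frac{18 + 1674}{4} = \frac{1}{2} + \frac{1}{4} \cdot 1692 = \frac{1}{2} + 423 = \frac{847}{2} \approx 423.5$)
$\frac{1}{-13657 + K} - -28430 = \frac{1}{-13657 + \frac{847}{2}} - -28430 = \frac{1}{- \frac{26467}{2}} + 28430 = - \frac{2}{26467} + 28430 = \frac{752456808}{26467}$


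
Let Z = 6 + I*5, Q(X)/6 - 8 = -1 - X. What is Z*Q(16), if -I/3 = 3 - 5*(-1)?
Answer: 6156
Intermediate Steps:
I = -24 (I = -3*(3 - 5*(-1)) = -3*(3 + 5) = -3*8 = -24)
Q(X) = 42 - 6*X (Q(X) = 48 + 6*(-1 - X) = 48 + (-6 - 6*X) = 42 - 6*X)
Z = -114 (Z = 6 - 24*5 = 6 - 120 = -114)
Z*Q(16) = -114*(42 - 6*16) = -114*(42 - 96) = -114*(-54) = 6156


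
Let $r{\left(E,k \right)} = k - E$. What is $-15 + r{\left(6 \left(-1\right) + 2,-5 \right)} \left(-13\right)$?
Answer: $-2$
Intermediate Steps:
$-15 + r{\left(6 \left(-1\right) + 2,-5 \right)} \left(-13\right) = -15 + \left(-5 - \left(6 \left(-1\right) + 2\right)\right) \left(-13\right) = -15 + \left(-5 - \left(-6 + 2\right)\right) \left(-13\right) = -15 + \left(-5 - -4\right) \left(-13\right) = -15 + \left(-5 + 4\right) \left(-13\right) = -15 - -13 = -15 + 13 = -2$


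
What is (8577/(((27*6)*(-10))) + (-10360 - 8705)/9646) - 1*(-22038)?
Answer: 19125757151/868140 ≈ 22031.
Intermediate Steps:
(8577/(((27*6)*(-10))) + (-10360 - 8705)/9646) - 1*(-22038) = (8577/((162*(-10))) - 19065*1/9646) + 22038 = (8577/(-1620) - 19065/9646) + 22038 = (8577*(-1/1620) - 19065/9646) + 22038 = (-953/180 - 19065/9646) + 22038 = -6312169/868140 + 22038 = 19125757151/868140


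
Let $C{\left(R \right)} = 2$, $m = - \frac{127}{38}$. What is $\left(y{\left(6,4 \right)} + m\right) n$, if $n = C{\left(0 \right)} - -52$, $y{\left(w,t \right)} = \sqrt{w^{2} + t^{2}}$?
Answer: $- \frac{3429}{19} + 108 \sqrt{13} \approx 208.93$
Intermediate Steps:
$m = - \frac{127}{38}$ ($m = \left(-127\right) \frac{1}{38} = - \frac{127}{38} \approx -3.3421$)
$y{\left(w,t \right)} = \sqrt{t^{2} + w^{2}}$
$n = 54$ ($n = 2 - -52 = 2 + 52 = 54$)
$\left(y{\left(6,4 \right)} + m\right) n = \left(\sqrt{4^{2} + 6^{2}} - \frac{127}{38}\right) 54 = \left(\sqrt{16 + 36} - \frac{127}{38}\right) 54 = \left(\sqrt{52} - \frac{127}{38}\right) 54 = \left(2 \sqrt{13} - \frac{127}{38}\right) 54 = \left(- \frac{127}{38} + 2 \sqrt{13}\right) 54 = - \frac{3429}{19} + 108 \sqrt{13}$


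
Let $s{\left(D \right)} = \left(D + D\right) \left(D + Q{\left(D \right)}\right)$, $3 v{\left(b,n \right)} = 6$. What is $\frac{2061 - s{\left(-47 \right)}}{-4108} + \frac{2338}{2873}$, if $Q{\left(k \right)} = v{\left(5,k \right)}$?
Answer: $\frac{1218157}{907868} \approx 1.3418$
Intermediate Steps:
$v{\left(b,n \right)} = 2$ ($v{\left(b,n \right)} = \frac{1}{3} \cdot 6 = 2$)
$Q{\left(k \right)} = 2$
$s{\left(D \right)} = 2 D \left(2 + D\right)$ ($s{\left(D \right)} = \left(D + D\right) \left(D + 2\right) = 2 D \left(2 + D\right)$)
$\frac{2061 - s{\left(-47 \right)}}{-4108} + \frac{2338}{2873} = \frac{2061 - 2 \left(-47\right) \left(2 - 47\right)}{-4108} + \frac{2338}{2873} = \left(2061 - 2 \left(-47\right) \left(-45\right)\right) \left(- \frac{1}{4108}\right) + 2338 \cdot \frac{1}{2873} = \left(2061 - 4230\right) \left(- \frac{1}{4108}\right) + \frac{2338}{2873} = \left(-2169\right) \left(- \frac{1}{4108}\right) + \frac{2338}{2873} = \frac{2169}{4108} + \frac{2338}{2873} = \frac{1218157}{907868}$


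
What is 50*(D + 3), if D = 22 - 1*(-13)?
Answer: 1900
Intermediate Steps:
D = 35 (D = 22 + 13 = 35)
50*(D + 3) = 50*(35 + 3) = 50*38 = 1900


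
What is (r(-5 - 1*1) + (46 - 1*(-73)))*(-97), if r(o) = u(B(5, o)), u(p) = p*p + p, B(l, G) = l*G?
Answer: -95933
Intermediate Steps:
B(l, G) = G*l
u(p) = p + p² (u(p) = p² + p = p + p²)
r(o) = 5*o*(1 + 5*o) (r(o) = (o*5)*(1 + o*5) = (5*o)*(1 + 5*o) = 5*o*(1 + 5*o))
(r(-5 - 1*1) + (46 - 1*(-73)))*(-97) = (5*(-5 - 1*1)*(1 + 5*(-5 - 1*1)) + (46 - 1*(-73)))*(-97) = (5*(-5 - 1)*(1 + 5*(-5 - 1)) + (46 + 73))*(-97) = (5*(-6)*(1 + 5*(-6)) + 119)*(-97) = (5*(-6)*(1 - 30) + 119)*(-97) = (5*(-6)*(-29) + 119)*(-97) = (870 + 119)*(-97) = 989*(-97) = -95933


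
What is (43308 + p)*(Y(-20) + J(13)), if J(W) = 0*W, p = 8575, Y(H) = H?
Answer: -1037660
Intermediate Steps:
J(W) = 0
(43308 + p)*(Y(-20) + J(13)) = (43308 + 8575)*(-20 + 0) = 51883*(-20) = -1037660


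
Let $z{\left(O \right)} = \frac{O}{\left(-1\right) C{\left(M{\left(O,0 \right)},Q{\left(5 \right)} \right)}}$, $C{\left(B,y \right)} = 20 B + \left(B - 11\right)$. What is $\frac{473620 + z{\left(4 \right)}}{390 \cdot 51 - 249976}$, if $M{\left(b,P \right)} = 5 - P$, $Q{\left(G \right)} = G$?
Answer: $- \frac{11130069}{5407021} \approx -2.0584$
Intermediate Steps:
$C{\left(B,y \right)} = -11 + 21 B$ ($C{\left(B,y \right)} = 20 B + \left(B - 11\right) = 20 B + \left(-11 + B\right) = -11 + 21 B$)
$z{\left(O \right)} = - \frac{O}{94}$ ($z{\left(O \right)} = \frac{O}{\left(-1\right) \left(-11 + 21 \left(5 - 0\right)\right)} = \frac{O}{\left(-1\right) \left(-11 + 21 \left(5 + 0\right)\right)} = \frac{O}{\left(-1\right) \left(-11 + 21 \cdot 5\right)} = \frac{O}{\left(-1\right) \left(-11 + 105\right)} = \frac{O}{\left(-1\right) 94} = \frac{O}{-94} = O \left(- \frac{1}{94}\right) = - \frac{O}{94}$)
$\frac{473620 + z{\left(4 \right)}}{390 \cdot 51 - 249976} = \frac{473620 - \frac{2}{47}}{390 \cdot 51 - 249976} = \frac{473620 - \frac{2}{47}}{19890 - 249976} = \frac{22260138}{47 \left(-230086\right)} = \frac{22260138}{47} \left(- \frac{1}{230086}\right) = - \frac{11130069}{5407021}$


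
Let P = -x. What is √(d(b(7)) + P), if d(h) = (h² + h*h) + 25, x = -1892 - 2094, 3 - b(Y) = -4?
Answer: √4109 ≈ 64.101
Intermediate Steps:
b(Y) = 7 (b(Y) = 3 - 1*(-4) = 3 + 4 = 7)
x = -3986
d(h) = 25 + 2*h² (d(h) = (h² + h²) + 25 = 2*h² + 25 = 25 + 2*h²)
P = 3986 (P = -1*(-3986) = 3986)
√(d(b(7)) + P) = √((25 + 2*7²) + 3986) = √((25 + 2*49) + 3986) = √((25 + 98) + 3986) = √(123 + 3986) = √4109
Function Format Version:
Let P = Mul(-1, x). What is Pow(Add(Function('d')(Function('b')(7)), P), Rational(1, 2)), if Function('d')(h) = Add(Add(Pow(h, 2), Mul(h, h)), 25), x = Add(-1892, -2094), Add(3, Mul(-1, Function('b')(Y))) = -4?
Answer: Pow(4109, Rational(1, 2)) ≈ 64.101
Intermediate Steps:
Function('b')(Y) = 7 (Function('b')(Y) = Add(3, Mul(-1, -4)) = Add(3, 4) = 7)
x = -3986
Function('d')(h) = Add(25, Mul(2, Pow(h, 2))) (Function('d')(h) = Add(Add(Pow(h, 2), Pow(h, 2)), 25) = Add(Mul(2, Pow(h, 2)), 25) = Add(25, Mul(2, Pow(h, 2))))
P = 3986 (P = Mul(-1, -3986) = 3986)
Pow(Add(Function('d')(Function('b')(7)), P), Rational(1, 2)) = Pow(Add(Add(25, Mul(2, Pow(7, 2))), 3986), Rational(1, 2)) = Pow(Add(Add(25, Mul(2, 49)), 3986), Rational(1, 2)) = Pow(Add(Add(25, 98), 3986), Rational(1, 2)) = Pow(Add(123, 3986), Rational(1, 2)) = Pow(4109, Rational(1, 2))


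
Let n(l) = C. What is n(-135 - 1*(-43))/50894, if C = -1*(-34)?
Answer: 17/25447 ≈ 0.00066806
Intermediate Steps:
C = 34
n(l) = 34
n(-135 - 1*(-43))/50894 = 34/50894 = 34*(1/50894) = 17/25447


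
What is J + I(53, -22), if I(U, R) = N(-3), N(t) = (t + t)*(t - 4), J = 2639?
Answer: 2681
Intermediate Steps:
N(t) = 2*t*(-4 + t) (N(t) = (2*t)*(-4 + t) = 2*t*(-4 + t))
I(U, R) = 42 (I(U, R) = 2*(-3)*(-4 - 3) = 2*(-3)*(-7) = 42)
J + I(53, -22) = 2639 + 42 = 2681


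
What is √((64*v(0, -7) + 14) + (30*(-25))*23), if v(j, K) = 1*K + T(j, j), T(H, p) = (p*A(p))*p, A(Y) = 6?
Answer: 2*I*√4421 ≈ 132.98*I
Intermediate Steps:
T(H, p) = 6*p² (T(H, p) = (p*6)*p = (6*p)*p = 6*p²)
v(j, K) = K + 6*j² (v(j, K) = 1*K + 6*j² = K + 6*j²)
√((64*v(0, -7) + 14) + (30*(-25))*23) = √((64*(-7 + 6*0²) + 14) + (30*(-25))*23) = √((64*(-7 + 6*0) + 14) - 750*23) = √((64*(-7 + 0) + 14) - 17250) = √((64*(-7) + 14) - 17250) = √((-448 + 14) - 17250) = √(-434 - 17250) = √(-17684) = 2*I*√4421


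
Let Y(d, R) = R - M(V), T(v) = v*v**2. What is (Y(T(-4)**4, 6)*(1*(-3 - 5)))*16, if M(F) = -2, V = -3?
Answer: -1024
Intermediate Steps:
T(v) = v**3
Y(d, R) = 2 + R (Y(d, R) = R - 1*(-2) = R + 2 = 2 + R)
(Y(T(-4)**4, 6)*(1*(-3 - 5)))*16 = ((2 + 6)*(1*(-3 - 5)))*16 = (8*(1*(-8)))*16 = (8*(-8))*16 = -64*16 = -1024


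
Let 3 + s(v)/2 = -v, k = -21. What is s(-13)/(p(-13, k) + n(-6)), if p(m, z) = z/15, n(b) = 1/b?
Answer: -600/47 ≈ -12.766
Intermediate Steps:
p(m, z) = z/15 (p(m, z) = z*(1/15) = z/15)
s(v) = -6 - 2*v (s(v) = -6 + 2*(-v) = -6 - 2*v)
s(-13)/(p(-13, k) + n(-6)) = (-6 - 2*(-13))/((1/15)*(-21) + 1/(-6)) = (-6 + 26)/(-7/5 - ⅙) = 20/(-47/30) = 20*(-30/47) = -600/47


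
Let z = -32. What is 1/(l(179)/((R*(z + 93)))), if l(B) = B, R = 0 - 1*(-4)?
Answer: 244/179 ≈ 1.3631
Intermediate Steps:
R = 4 (R = 0 + 4 = 4)
1/(l(179)/((R*(z + 93)))) = 1/(179/((4*(-32 + 93)))) = 1/(179/((4*61))) = 1/(179/244) = 244/179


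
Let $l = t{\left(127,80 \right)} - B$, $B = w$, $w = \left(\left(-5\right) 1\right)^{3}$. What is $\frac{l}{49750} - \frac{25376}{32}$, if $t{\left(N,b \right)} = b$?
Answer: $- \frac{7890309}{9950} \approx -793.0$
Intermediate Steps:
$w = -125$ ($w = \left(-5\right)^{3} = -125$)
$B = -125$
$l = 205$ ($l = 80 - -125 = 80 + 125 = 205$)
$\frac{l}{49750} - \frac{25376}{32} = \frac{205}{49750} - \frac{25376}{32} = 205 \cdot \frac{1}{49750} - 793 = \frac{41}{9950} - 793 = - \frac{7890309}{9950}$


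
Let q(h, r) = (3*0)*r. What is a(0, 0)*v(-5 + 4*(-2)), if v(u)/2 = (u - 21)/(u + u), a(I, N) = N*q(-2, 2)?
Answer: 0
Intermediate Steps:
q(h, r) = 0 (q(h, r) = 0*r = 0)
a(I, N) = 0 (a(I, N) = N*0 = 0)
v(u) = (-21 + u)/u (v(u) = 2*((u - 21)/(u + u)) = 2*((-21 + u)/((2*u))) = 2*((-21 + u)*(1/(2*u))) = 2*((-21 + u)/(2*u)) = (-21 + u)/u)
a(0, 0)*v(-5 + 4*(-2)) = 0*((-21 + (-5 + 4*(-2)))/(-5 + 4*(-2))) = 0*((-21 + (-5 - 8))/(-5 - 8)) = 0*((-21 - 13)/(-13)) = 0*(-1/13*(-34)) = 0*(34/13) = 0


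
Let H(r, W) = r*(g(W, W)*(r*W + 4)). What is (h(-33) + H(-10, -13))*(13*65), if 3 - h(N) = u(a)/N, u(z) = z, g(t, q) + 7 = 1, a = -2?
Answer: 224277365/33 ≈ 6.7963e+6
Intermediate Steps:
g(t, q) = -6 (g(t, q) = -7 + 1 = -6)
H(r, W) = r*(-24 - 6*W*r) (H(r, W) = r*(-6*(r*W + 4)) = r*(-6*(W*r + 4)) = r*(-6*(4 + W*r)) = r*(-24 - 6*W*r))
h(N) = 3 + 2/N (h(N) = 3 - (-2)/N = 3 + 2/N)
(h(-33) + H(-10, -13))*(13*65) = ((3 + 2/(-33)) - 6*(-10)*(4 - 13*(-10)))*(13*65) = ((3 + 2*(-1/33)) - 6*(-10)*(4 + 130))*845 = ((3 - 2/33) - 6*(-10)*134)*845 = (97/33 + 8040)*845 = (265417/33)*845 = 224277365/33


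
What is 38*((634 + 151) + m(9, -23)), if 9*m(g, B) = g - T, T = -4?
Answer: 268964/9 ≈ 29885.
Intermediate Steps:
m(g, B) = 4/9 + g/9 (m(g, B) = (g - 1*(-4))/9 = (g + 4)/9 = (4 + g)/9 = 4/9 + g/9)
38*((634 + 151) + m(9, -23)) = 38*((634 + 151) + (4/9 + (1/9)*9)) = 38*(785 + (4/9 + 1)) = 38*(785 + 13/9) = 38*(7078/9) = 268964/9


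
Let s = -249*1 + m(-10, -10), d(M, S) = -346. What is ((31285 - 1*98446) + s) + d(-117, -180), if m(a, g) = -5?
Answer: -67761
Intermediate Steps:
s = -254 (s = -249*1 - 5 = -249 - 5 = -254)
((31285 - 1*98446) + s) + d(-117, -180) = ((31285 - 1*98446) - 254) - 346 = ((31285 - 98446) - 254) - 346 = (-67161 - 254) - 346 = -67415 - 346 = -67761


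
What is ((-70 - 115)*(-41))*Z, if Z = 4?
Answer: 30340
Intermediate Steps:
((-70 - 115)*(-41))*Z = ((-70 - 115)*(-41))*4 = -185*(-41)*4 = 7585*4 = 30340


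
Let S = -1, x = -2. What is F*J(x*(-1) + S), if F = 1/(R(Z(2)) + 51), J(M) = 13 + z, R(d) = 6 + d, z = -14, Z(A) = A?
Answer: -1/59 ≈ -0.016949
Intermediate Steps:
J(M) = -1 (J(M) = 13 - 14 = -1)
F = 1/59 (F = 1/((6 + 2) + 51) = 1/(8 + 51) = 1/59 ≈ 0.016949)
F*J(x*(-1) + S) = (1/59)*(-1) = -1/59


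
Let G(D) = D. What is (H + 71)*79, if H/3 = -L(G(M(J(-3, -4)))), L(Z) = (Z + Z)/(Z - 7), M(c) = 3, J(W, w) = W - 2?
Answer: 11929/2 ≈ 5964.5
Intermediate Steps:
J(W, w) = -2 + W
L(Z) = 2*Z/(-7 + Z) (L(Z) = (2*Z)/(-7 + Z) = 2*Z/(-7 + Z))
H = 9/2 (H = 3*(-2*3/(-7 + 3)) = 3*(-2*3/(-4)) = 3*(-2*3*(-1)/4) = 3*(-1*(-3/2)) = 3*(3/2) = 9/2 ≈ 4.5000)
(H + 71)*79 = (9/2 + 71)*79 = (151/2)*79 = 11929/2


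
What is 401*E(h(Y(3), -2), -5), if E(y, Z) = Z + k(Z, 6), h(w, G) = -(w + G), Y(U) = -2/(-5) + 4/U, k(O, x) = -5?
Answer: -4010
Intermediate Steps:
Y(U) = ⅖ + 4/U (Y(U) = -2*(-⅕) + 4/U = ⅖ + 4/U)
h(w, G) = -G - w (h(w, G) = -(G + w) = -G - w)
E(y, Z) = -5 + Z (E(y, Z) = Z - 5 = -5 + Z)
401*E(h(Y(3), -2), -5) = 401*(-5 - 5) = 401*(-10) = -4010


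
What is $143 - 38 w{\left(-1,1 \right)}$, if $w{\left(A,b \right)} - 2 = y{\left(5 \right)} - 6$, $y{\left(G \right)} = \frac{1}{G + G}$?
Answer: $\frac{1456}{5} \approx 291.2$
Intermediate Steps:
$y{\left(G \right)} = \frac{1}{2 G}$
$w{\left(A,b \right)} = - \frac{39}{10}$ ($w{\left(A,b \right)} = 2 - \left(6 - \frac{1}{2 \cdot 5}\right) = 2 + \left(\frac{1}{2} \cdot \frac{1}{5} - 6\right) = 2 + \left(\frac{1}{10} - 6\right) = 2 - \frac{59}{10} = - \frac{39}{10}$)
$143 - 38 w{\left(-1,1 \right)} = 143 - - \frac{741}{5} = 143 + \frac{741}{5} = \frac{1456}{5}$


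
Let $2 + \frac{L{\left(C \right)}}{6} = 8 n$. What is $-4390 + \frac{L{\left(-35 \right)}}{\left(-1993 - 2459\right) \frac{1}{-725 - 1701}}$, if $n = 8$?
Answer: $- \frac{1553484}{371} \approx -4187.3$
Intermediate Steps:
$L{\left(C \right)} = 372$ ($L{\left(C \right)} = -12 + 6 \cdot 8 \cdot 8 = -12 + 6 \cdot 64 = -12 + 384 = 372$)
$-4390 + \frac{L{\left(-35 \right)}}{\left(-1993 - 2459\right) \frac{1}{-725 - 1701}} = -4390 + \frac{372}{\left(-1993 - 2459\right) \frac{1}{-725 - 1701}} = -4390 + \frac{372}{\left(-4452\right) \frac{1}{-2426}} = -4390 + \frac{372}{\left(-4452\right) \left(- \frac{1}{2426}\right)} = -4390 + \frac{372}{\frac{2226}{1213}} = -4390 + 372 \cdot \frac{1213}{2226} = -4390 + \frac{75206}{371} = - \frac{1553484}{371}$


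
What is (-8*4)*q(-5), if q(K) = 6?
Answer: -192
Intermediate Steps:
(-8*4)*q(-5) = -8*4*6 = -32*6 = -192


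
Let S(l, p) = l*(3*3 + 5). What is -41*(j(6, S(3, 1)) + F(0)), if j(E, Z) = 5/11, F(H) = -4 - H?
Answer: 1599/11 ≈ 145.36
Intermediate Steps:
S(l, p) = 14*l (S(l, p) = l*(9 + 5) = l*14 = 14*l)
j(E, Z) = 5/11 (j(E, Z) = 5*(1/11) = 5/11)
-41*(j(6, S(3, 1)) + F(0)) = -41*(5/11 + (-4 - 1*0)) = -41*(5/11 + (-4 + 0)) = -41*(5/11 - 4) = -41*(-39/11) = 1599/11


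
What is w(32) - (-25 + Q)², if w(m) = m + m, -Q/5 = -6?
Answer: 39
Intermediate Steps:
Q = 30 (Q = -5*(-6) = 30)
w(m) = 2*m
w(32) - (-25 + Q)² = 2*32 - (-25 + 30)² = 64 - 1*5² = 64 - 1*25 = 64 - 25 = 39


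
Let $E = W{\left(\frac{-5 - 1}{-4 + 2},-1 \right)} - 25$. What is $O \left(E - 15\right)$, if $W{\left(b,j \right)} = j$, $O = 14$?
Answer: $-574$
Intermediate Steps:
$E = -26$ ($E = -1 - 25 = -26$)
$O \left(E - 15\right) = 14 \left(-26 - 15\right) = 14 \left(-41\right) = -574$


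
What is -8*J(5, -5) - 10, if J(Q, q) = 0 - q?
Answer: -50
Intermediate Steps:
J(Q, q) = -q
-8*J(5, -5) - 10 = -(-8)*(-5) - 10 = -8*5 - 10 = -40 - 10 = -50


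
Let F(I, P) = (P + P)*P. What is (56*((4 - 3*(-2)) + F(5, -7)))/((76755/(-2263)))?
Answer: -651744/3655 ≈ -178.32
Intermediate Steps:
F(I, P) = 2*P² (F(I, P) = (2*P)*P = 2*P²)
(56*((4 - 3*(-2)) + F(5, -7)))/((76755/(-2263))) = (56*((4 - 3*(-2)) + 2*(-7)²))/((76755/(-2263))) = (56*((4 + 6) + 2*49))/((76755*(-1/2263))) = (56*(10 + 98))/(-76755/2263) = (56*108)*(-2263/76755) = 6048*(-2263/76755) = -651744/3655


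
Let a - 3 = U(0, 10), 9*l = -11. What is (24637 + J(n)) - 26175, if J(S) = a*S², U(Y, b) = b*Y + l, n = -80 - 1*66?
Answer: 327214/9 ≈ 36357.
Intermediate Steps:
l = -11/9 (l = (⅑)*(-11) = -11/9 ≈ -1.2222)
n = -146 (n = -80 - 66 = -146)
U(Y, b) = -11/9 + Y*b (U(Y, b) = b*Y - 11/9 = Y*b - 11/9 = -11/9 + Y*b)
a = 16/9 (a = 3 + (-11/9 + 0*10) = 3 + (-11/9 + 0) = 3 - 11/9 = 16/9 ≈ 1.7778)
J(S) = 16*S²/9
(24637 + J(n)) - 26175 = (24637 + (16/9)*(-146)²) - 26175 = (24637 + (16/9)*21316) - 26175 = (24637 + 341056/9) - 26175 = 562789/9 - 26175 = 327214/9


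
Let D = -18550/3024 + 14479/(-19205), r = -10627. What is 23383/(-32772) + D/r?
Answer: -85822866695231/120392780130360 ≈ -0.71286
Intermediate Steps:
D = -28574089/4148280 (D = -18550*1/3024 + 14479*(-1/19205) = -1325/216 - 14479/19205 = -28574089/4148280 ≈ -6.8882)
23383/(-32772) + D/r = 23383/(-32772) - 28574089/4148280/(-10627) = 23383*(-1/32772) - 28574089/4148280*(-1/10627) = -23383/32772 + 28574089/44083771560 = -85822866695231/120392780130360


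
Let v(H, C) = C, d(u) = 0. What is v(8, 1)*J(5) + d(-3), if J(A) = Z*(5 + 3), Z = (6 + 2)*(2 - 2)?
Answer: 0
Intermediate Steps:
Z = 0 (Z = 8*0 = 0)
J(A) = 0 (J(A) = 0*(5 + 3) = 0*8 = 0)
v(8, 1)*J(5) + d(-3) = 1*0 + 0 = 0 + 0 = 0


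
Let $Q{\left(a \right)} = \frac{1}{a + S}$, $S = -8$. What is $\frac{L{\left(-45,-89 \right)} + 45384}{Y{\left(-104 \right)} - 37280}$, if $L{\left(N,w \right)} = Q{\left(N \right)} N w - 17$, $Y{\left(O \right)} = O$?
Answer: $- \frac{1200223}{990676} \approx -1.2115$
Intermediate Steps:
$Q{\left(a \right)} = \frac{1}{-8 + a}$ ($Q{\left(a \right)} = \frac{1}{a - 8} = \frac{1}{-8 + a}$)
$L{\left(N,w \right)} = -17 + \frac{N w}{-8 + N}$ ($L{\left(N,w \right)} = \frac{N}{-8 + N} w - 17 = \frac{N w}{-8 + N} - 17 = -17 + \frac{N w}{-8 + N}$)
$\frac{L{\left(-45,-89 \right)} + 45384}{Y{\left(-104 \right)} - 37280} = \frac{\frac{136 - -765 - -4005}{-8 - 45} + 45384}{-104 - 37280} = \frac{\frac{136 + 765 + 4005}{-53} + 45384}{-37384} = \left(\left(- \frac{1}{53}\right) 4906 + 45384\right) \left(- \frac{1}{37384}\right) = \left(- \frac{4906}{53} + 45384\right) \left(- \frac{1}{37384}\right) = \frac{2400446}{53} \left(- \frac{1}{37384}\right) = - \frac{1200223}{990676}$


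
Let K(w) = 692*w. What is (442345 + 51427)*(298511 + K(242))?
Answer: 230085407700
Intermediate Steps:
(442345 + 51427)*(298511 + K(242)) = (442345 + 51427)*(298511 + 692*242) = 493772*(298511 + 167464) = 493772*465975 = 230085407700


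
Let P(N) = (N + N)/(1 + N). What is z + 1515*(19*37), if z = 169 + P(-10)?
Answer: 9586946/9 ≈ 1.0652e+6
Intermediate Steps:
P(N) = 2*N/(1 + N) (P(N) = (2*N)/(1 + N) = 2*N/(1 + N))
z = 1541/9 (z = 169 + 2*(-10)/(1 - 10) = 169 + 2*(-10)/(-9) = 169 + 2*(-10)*(-⅑) = 169 + 20/9 = 1541/9 ≈ 171.22)
z + 1515*(19*37) = 1541/9 + 1515*(19*37) = 1541/9 + 1515*703 = 1541/9 + 1065045 = 9586946/9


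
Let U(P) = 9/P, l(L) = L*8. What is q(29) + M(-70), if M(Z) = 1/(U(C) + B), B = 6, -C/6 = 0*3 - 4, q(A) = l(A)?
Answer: 11840/51 ≈ 232.16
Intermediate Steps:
l(L) = 8*L
q(A) = 8*A
C = 24 (C = -6*(0*3 - 4) = -6*(0 - 4) = -6*(-4) = 24)
M(Z) = 8/51 (M(Z) = 1/(9/24 + 6) = 1/(9*(1/24) + 6) = 1/(3/8 + 6) = 1/(51/8) = 8/51)
q(29) + M(-70) = 8*29 + 8/51 = 232 + 8/51 = 11840/51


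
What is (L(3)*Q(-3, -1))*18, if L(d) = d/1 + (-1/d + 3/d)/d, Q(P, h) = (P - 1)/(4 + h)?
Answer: -232/3 ≈ -77.333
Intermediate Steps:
Q(P, h) = (-1 + P)/(4 + h)
L(d) = d + 2/d² (L(d) = d*1 + (2/d)/d = d + 2/d²)
(L(3)*Q(-3, -1))*18 = ((3 + 2/3²)*((-1 - 3)/(4 - 1)))*18 = ((3 + 2*(⅑))*(-4/3))*18 = ((3 + 2/9)*((⅓)*(-4)))*18 = ((29/9)*(-4/3))*18 = -116/27*18 = -232/3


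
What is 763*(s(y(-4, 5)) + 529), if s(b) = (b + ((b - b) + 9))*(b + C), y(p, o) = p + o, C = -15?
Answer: 296807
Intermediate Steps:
y(p, o) = o + p
s(b) = (-15 + b)*(9 + b) (s(b) = (b + ((b - b) + 9))*(b - 15) = (b + (0 + 9))*(-15 + b) = (b + 9)*(-15 + b) = (9 + b)*(-15 + b) = (-15 + b)*(9 + b))
763*(s(y(-4, 5)) + 529) = 763*((-135 + (5 - 4)**2 - 6*(5 - 4)) + 529) = 763*((-135 + 1**2 - 6*1) + 529) = 763*((-135 + 1 - 6) + 529) = 763*(-140 + 529) = 763*389 = 296807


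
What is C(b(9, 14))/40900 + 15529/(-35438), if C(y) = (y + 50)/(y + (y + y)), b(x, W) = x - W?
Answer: -317621207/724707100 ≈ -0.43828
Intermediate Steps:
C(y) = (50 + y)/(3*y) (C(y) = (50 + y)/(y + 2*y) = (50 + y)/((3*y)) = (50 + y)*(1/(3*y)) = (50 + y)/(3*y))
C(b(9, 14))/40900 + 15529/(-35438) = ((50 + (9 - 1*14))/(3*(9 - 1*14)))/40900 + 15529/(-35438) = ((50 + (9 - 14))/(3*(9 - 14)))*(1/40900) + 15529*(-1/35438) = ((1/3)*(50 - 5)/(-5))*(1/40900) - 15529/35438 = ((1/3)*(-1/5)*45)*(1/40900) - 15529/35438 = -3*1/40900 - 15529/35438 = -3/40900 - 15529/35438 = -317621207/724707100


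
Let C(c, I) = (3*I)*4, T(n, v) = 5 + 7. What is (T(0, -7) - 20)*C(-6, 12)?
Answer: -1152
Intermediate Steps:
T(n, v) = 12
C(c, I) = 12*I
(T(0, -7) - 20)*C(-6, 12) = (12 - 20)*(12*12) = -8*144 = -1152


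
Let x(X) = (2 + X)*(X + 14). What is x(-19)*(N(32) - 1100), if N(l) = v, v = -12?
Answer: -94520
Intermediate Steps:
N(l) = -12
x(X) = (2 + X)*(14 + X)
x(-19)*(N(32) - 1100) = (28 + (-19)² + 16*(-19))*(-12 - 1100) = (28 + 361 - 304)*(-1112) = 85*(-1112) = -94520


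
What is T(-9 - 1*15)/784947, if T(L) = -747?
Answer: -249/261649 ≈ -0.00095166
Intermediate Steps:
T(-9 - 1*15)/784947 = -747/784947 = -747*1/784947 = -249/261649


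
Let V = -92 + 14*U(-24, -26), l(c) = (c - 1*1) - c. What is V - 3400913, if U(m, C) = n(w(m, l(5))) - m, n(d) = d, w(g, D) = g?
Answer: -3401005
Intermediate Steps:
l(c) = -1 (l(c) = (c - 1) - c = (-1 + c) - c = -1)
U(m, C) = 0 (U(m, C) = m - m = 0)
V = -92 (V = -92 + 14*0 = -92 + 0 = -92)
V - 3400913 = -92 - 3400913 = -3401005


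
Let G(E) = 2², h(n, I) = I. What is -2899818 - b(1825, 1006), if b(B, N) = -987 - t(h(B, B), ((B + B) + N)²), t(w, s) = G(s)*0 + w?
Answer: -2897006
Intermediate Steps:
G(E) = 4
t(w, s) = w (t(w, s) = 4*0 + w = 0 + w = w)
b(B, N) = -987 - B
-2899818 - b(1825, 1006) = -2899818 - (-987 - 1*1825) = -2899818 - (-987 - 1825) = -2899818 - 1*(-2812) = -2899818 + 2812 = -2897006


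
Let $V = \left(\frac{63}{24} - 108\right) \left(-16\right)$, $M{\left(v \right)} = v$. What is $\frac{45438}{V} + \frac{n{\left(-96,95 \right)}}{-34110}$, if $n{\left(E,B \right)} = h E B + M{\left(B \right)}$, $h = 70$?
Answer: $\frac{87535747}{1916982} \approx 45.663$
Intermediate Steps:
$V = 1686$ ($V = \left(63 \cdot \frac{1}{24} - 108\right) \left(-16\right) = \left(\frac{21}{8} - 108\right) \left(-16\right) = \left(- \frac{843}{8}\right) \left(-16\right) = 1686$)
$n{\left(E,B \right)} = B + 70 B E$ ($n{\left(E,B \right)} = 70 E B + B = 70 B E + B = B + 70 B E$)
$\frac{45438}{V} + \frac{n{\left(-96,95 \right)}}{-34110} = \frac{45438}{1686} + \frac{95 \left(1 + 70 \left(-96\right)\right)}{-34110} = 45438 \cdot \frac{1}{1686} + 95 \left(1 - 6720\right) \left(- \frac{1}{34110}\right) = \frac{7573}{281} + 95 \left(-6719\right) \left(- \frac{1}{34110}\right) = \frac{7573}{281} - - \frac{127661}{6822} = \frac{7573}{281} + \frac{127661}{6822} = \frac{87535747}{1916982}$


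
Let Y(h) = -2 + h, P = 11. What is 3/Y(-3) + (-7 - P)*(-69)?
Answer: 6207/5 ≈ 1241.4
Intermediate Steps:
3/Y(-3) + (-7 - P)*(-69) = 3/(-2 - 3) + (-7 - 1*11)*(-69) = 3/(-5) + (-7 - 11)*(-69) = 3*(-⅕) - 18*(-69) = -⅗ + 1242 = 6207/5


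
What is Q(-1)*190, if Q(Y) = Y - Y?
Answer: 0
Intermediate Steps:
Q(Y) = 0
Q(-1)*190 = 0*190 = 0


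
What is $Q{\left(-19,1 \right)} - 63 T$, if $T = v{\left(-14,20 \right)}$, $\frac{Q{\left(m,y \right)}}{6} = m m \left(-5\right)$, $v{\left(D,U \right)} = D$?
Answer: $-9948$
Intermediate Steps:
$Q{\left(m,y \right)} = - 30 m^{2}$ ($Q{\left(m,y \right)} = 6 m m \left(-5\right) = 6 m^{2} \left(-5\right) = 6 \left(- 5 m^{2}\right) = - 30 m^{2}$)
$T = -14$
$Q{\left(-19,1 \right)} - 63 T = - 30 \left(-19\right)^{2} - -882 = \left(-30\right) 361 + 882 = -10830 + 882 = -9948$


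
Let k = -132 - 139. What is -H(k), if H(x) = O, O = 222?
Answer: -222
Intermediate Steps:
k = -271
H(x) = 222
-H(k) = -1*222 = -222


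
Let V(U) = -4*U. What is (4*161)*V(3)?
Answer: -7728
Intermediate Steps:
(4*161)*V(3) = (4*161)*(-4*3) = 644*(-12) = -7728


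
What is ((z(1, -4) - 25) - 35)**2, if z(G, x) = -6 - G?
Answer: 4489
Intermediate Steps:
((z(1, -4) - 25) - 35)**2 = (((-6 - 1*1) - 25) - 35)**2 = (((-6 - 1) - 25) - 35)**2 = ((-7 - 25) - 35)**2 = (-32 - 35)**2 = (-67)**2 = 4489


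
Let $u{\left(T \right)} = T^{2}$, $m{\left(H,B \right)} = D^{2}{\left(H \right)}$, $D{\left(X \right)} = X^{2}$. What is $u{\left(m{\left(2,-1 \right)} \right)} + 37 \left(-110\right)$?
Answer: $-3814$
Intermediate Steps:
$m{\left(H,B \right)} = H^{4}$ ($m{\left(H,B \right)} = \left(H^{2}\right)^{2} = H^{4}$)
$u{\left(m{\left(2,-1 \right)} \right)} + 37 \left(-110\right) = \left(2^{4}\right)^{2} + 37 \left(-110\right) = 16^{2} - 4070 = 256 - 4070 = -3814$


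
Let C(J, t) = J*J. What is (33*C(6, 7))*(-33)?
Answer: -39204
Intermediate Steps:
C(J, t) = J²
(33*C(6, 7))*(-33) = (33*6²)*(-33) = (33*36)*(-33) = 1188*(-33) = -39204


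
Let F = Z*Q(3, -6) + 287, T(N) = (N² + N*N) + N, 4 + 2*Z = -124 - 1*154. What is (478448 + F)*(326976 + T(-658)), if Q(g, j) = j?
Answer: 571778528926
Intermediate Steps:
Z = -141 (Z = -2 + (-124 - 1*154)/2 = -2 + (-124 - 154)/2 = -2 + (½)*(-278) = -2 - 139 = -141)
T(N) = N + 2*N² (T(N) = (N² + N²) + N = 2*N² + N = N + 2*N²)
F = 1133 (F = -141*(-6) + 287 = 846 + 287 = 1133)
(478448 + F)*(326976 + T(-658)) = (478448 + 1133)*(326976 - 658*(1 + 2*(-658))) = 479581*(326976 - 658*(1 - 1316)) = 479581*(326976 - 658*(-1315)) = 479581*(326976 + 865270) = 479581*1192246 = 571778528926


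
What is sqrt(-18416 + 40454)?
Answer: sqrt(22038) ≈ 148.45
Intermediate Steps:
sqrt(-18416 + 40454) = sqrt(22038)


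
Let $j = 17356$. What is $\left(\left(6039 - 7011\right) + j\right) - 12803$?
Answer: $3581$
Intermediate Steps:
$\left(\left(6039 - 7011\right) + j\right) - 12803 = \left(\left(6039 - 7011\right) + 17356\right) - 12803 = \left(-972 + 17356\right) - 12803 = 16384 - 12803 = 3581$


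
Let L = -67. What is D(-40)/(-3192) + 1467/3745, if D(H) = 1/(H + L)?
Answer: 668957/1707720 ≈ 0.39173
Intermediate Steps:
D(H) = 1/(-67 + H) (D(H) = 1/(H - 67) = 1/(-67 + H))
D(-40)/(-3192) + 1467/3745 = 1/(-67 - 40*(-3192)) + 1467/3745 = -1/3192/(-107) + 1467*(1/3745) = -1/107*(-1/3192) + 1467/3745 = 1/341544 + 1467/3745 = 668957/1707720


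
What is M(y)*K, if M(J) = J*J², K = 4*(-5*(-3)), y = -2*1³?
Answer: -480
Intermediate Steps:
y = -2 (y = -2*1 = -2)
K = 60 (K = 4*15 = 60)
M(J) = J³
M(y)*K = (-2)³*60 = -8*60 = -480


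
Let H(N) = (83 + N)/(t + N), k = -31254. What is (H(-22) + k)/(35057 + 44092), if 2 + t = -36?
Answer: -1875301/4748940 ≈ -0.39489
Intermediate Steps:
t = -38 (t = -2 - 36 = -38)
H(N) = (83 + N)/(-38 + N)
(H(-22) + k)/(35057 + 44092) = ((83 - 22)/(-38 - 22) - 31254)/(35057 + 44092) = (61/(-60) - 31254)/79149 = (-1/60*61 - 31254)*(1/79149) = (-61/60 - 31254)*(1/79149) = -1875301/60*1/79149 = -1875301/4748940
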